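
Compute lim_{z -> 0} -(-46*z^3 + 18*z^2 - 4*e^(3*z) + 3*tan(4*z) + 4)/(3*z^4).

9/2

Substitution gives 0/0 (the numerator vanishes to order 4).
Expand each term to order z^4: the coefficient of z^4 in 3·tan(4z) is 0 and in -4·e^(3z) is -27/2.
Lower-order terms cancel with the polynomial part, so the numerator is (-27/2)·z^4 + o(z^4), and the limit is (-27/2)/(-3) = 9/2.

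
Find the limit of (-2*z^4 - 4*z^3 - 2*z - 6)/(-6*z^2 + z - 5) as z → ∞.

The numerator has higher degree (4 > 2); the quotient behaves like (-2/(-6))·z^2 for large |z|.
As z → +∞ this diverges to ∞.

∞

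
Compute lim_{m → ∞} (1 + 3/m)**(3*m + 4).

e^(9)

Let L be the limit and take ln: ln L = lim (3m + 4)·ln(1 + 3/m) = lim (3m + 4)·(3/m + O(1/m²)) = 9.
Hence L = e^(9).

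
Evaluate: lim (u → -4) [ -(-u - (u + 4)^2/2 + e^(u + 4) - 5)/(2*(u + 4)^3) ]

Direct substitution gives 0/0.
Apply L'Hôpital: lim (-u + e^(u + 4) - 5)/(-6*(u + 4)^2), still 0/0.
Apply L'Hôpital: lim (e^(u + 4) - 1)/(-12*u - 48), still 0/0.
After 3 applications of L'Hôpital's rule the quotient is (e^(u + 4))/(-12); substituting u = -4 gives -1/12.

-1/12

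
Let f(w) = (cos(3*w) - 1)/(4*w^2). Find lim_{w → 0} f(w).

Direct substitution gives 0/0.
Apply L'Hôpital: lim (-3*sin(3*w))/(8*w), still 0/0.
After 2 applications of L'Hôpital's rule the quotient is (-9*cos(3*w))/(8); substituting w = 0 gives -9/8.

-9/8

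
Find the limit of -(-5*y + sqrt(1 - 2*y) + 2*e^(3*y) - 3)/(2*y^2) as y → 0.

-17/4

Substitution gives 0/0 (the numerator vanishes to order 2).
Expand each term to order y^2: the coefficient of y^2 in √(1 - 2y) is -1/2 and in 2·e^(3y) is 9.
Lower-order terms cancel with the polynomial part, so the numerator is (17/2)·y^2 + o(y^2), and the limit is (17/2)/(-2) = -17/4.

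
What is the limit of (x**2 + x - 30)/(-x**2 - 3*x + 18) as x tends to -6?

-11/9

At x = -6 both the top and bottom vanish — a removable singularity. Factoring out (x + 6) from each leaves (x - 5)/(3 - x), which at x = -6 equals -11/9.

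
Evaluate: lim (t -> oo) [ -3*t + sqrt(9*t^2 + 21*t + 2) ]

7/2

This has the form ∞ − ∞. Multiply and divide by the conjugate √(9*t^2 + 21*t + 2) + 3t.
That gives (21t + 2) / (√(9*t^2 + 21*t + 2) + 3t).
Divide numerator and denominator by t: the limit is 21/(2·3) = 7/2.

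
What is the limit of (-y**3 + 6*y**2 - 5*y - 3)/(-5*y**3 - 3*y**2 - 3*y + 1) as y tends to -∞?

1/5

Numerator and denominator both have degree 3.
Dividing every term by y^3, all lower-order terms vanish and the limit is the ratio of leading coefficients, -1/(-5) = 1/5.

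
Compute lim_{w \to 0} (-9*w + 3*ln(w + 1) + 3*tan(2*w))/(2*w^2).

-3/4

Substitution gives 0/0 (the numerator vanishes to order 2).
Expand each term to order w^2: the coefficient of w^2 in 3·ln(1 + w) is -3/2 and in 3·tan(2w) is 0.
Lower-order terms cancel with the polynomial part, so the numerator is (-3/2)·w^2 + o(w^2), and the limit is (-3/2)/(2) = -3/4.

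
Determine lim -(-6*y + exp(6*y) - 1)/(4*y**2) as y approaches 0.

-9/2

Direct substitution gives 0/0.
Apply L'Hôpital: lim (6*e^(6*y) - 6)/(-8*y), still 0/0.
After 2 applications of L'Hôpital's rule the quotient is (36*e^(6*y))/(-8); substituting y = 0 gives -9/2.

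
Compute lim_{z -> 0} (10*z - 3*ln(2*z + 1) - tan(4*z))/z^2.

6

Substitution gives 0/0 (the numerator vanishes to order 2).
Expand each term to order z^2: the coefficient of z^2 in -3·ln(1 + 2z) is 6 and in −tan(4z) is 0.
Lower-order terms cancel with the polynomial part, so the numerator is (6)·z^2 + o(z^2), and the limit is (6)/(1) = 6.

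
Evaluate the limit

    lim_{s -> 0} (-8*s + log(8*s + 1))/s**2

-32

Direct substitution gives 0/0.
Apply L'Hôpital: lim (-8 + 8/(8*s + 1))/(2*s), still 0/0.
After 2 applications of L'Hôpital's rule the quotient is (-64/(8*s + 1)^2)/(2); substituting s = 0 gives -32.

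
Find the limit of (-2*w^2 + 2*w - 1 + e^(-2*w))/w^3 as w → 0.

Direct substitution gives 0/0.
Apply L'Hôpital: lim (-4*w + 2 - 2*e^(-2*w))/(3*w^2), still 0/0.
Apply L'Hôpital: lim (-4 + 4*e^(-2*w))/(6*w), still 0/0.
After 3 applications of L'Hôpital's rule the quotient is (-8*e^(-2*w))/(6); substituting w = 0 gives -4/3.

-4/3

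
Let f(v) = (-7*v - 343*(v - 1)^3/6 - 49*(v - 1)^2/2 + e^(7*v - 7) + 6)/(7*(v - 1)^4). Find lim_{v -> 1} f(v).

343/24

Direct substitution gives 0/0.
Apply L'Hôpital: lim (-49*v - 343*(v - 1)^2/2 + 7*e^(7*v - 7) + 42)/(28*(v - 1)^3), still 0/0.
Apply L'Hôpital: lim (-343*v + 49*e^(7*v - 7) + 294)/(84*(v - 1)^2), still 0/0.
Apply L'Hôpital: lim (343*e^(7*v - 7) - 343)/(168*v - 168), still 0/0.
After 4 applications of L'Hôpital's rule the quotient is (2401*e^(7*v - 7))/(168); substituting v = 1 gives 343/24.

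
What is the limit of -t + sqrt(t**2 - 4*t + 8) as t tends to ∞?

This has the form ∞ − ∞. Multiply and divide by the conjugate √(t^2 - 4*t + 8) + t.
That gives (-4t + 8) / (√(t^2 - 4*t + 8) + t).
Divide numerator and denominator by t: the limit is -4/(2·1) = -2.

-2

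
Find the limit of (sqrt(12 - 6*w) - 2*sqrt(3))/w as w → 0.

Substitution gives 0/0. Multiply numerator and denominator by the conjugate √(12 - 6w) + √12.
The numerator becomes (12 - 6w) − 12 = -6w, so the expression simplifies to -6/(√(12 - 6w) + √12).
Letting w → 0 gives -6/(2√12) = -√(3)/2.

-√(3)/2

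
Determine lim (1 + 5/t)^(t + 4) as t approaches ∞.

The base → 1 and the exponent → ∞: a 1^∞ form.
Take logarithms: (t + 4)·ln(1 + 5/t). Since ln(1+u) ~ u for small u, this behaves like (t)·(5/t) → 5.
So the limit is e^(5).

e^(5)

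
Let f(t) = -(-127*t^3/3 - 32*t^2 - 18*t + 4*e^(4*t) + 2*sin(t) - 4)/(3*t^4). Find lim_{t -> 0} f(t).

-128/9

Substitution gives 0/0 (the numerator vanishes to order 4).
Expand each term to order t^4: the coefficient of t^4 in 2·sin(t) is 0 and in 4·e^(4t) is 128/3.
Lower-order terms cancel with the polynomial part, so the numerator is (128/3)·t^4 + o(t^4), and the limit is (128/3)/(-3) = -128/9.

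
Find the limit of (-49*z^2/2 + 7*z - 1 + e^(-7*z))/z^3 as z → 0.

-343/6

Direct substitution gives 0/0.
Apply L'Hôpital: lim (-49*z + 7 - 7*e^(-7*z))/(3*z^2), still 0/0.
Apply L'Hôpital: lim (-49 + 49*e^(-7*z))/(6*z), still 0/0.
After 3 applications of L'Hôpital's rule the quotient is (-343*e^(-7*z))/(6); substituting z = 0 gives -343/6.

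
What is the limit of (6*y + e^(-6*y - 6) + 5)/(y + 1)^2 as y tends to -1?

18

Direct substitution gives 0/0.
Apply L'Hôpital: lim (6 - 6*e^(-6*y - 6))/(2*y + 2), still 0/0.
After 2 applications of L'Hôpital's rule the quotient is (36*e^(-6*y - 6))/(2); substituting y = -1 gives 18.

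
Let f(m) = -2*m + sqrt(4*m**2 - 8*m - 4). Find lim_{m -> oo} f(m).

An ∞ − ∞ form. Rationalising with the conjugate, the difference becomes (-8m - 4) / (√(4*m^2 - 8*m - 4) + 2m).
For large m the denominator behaves like 2·2m, so the quotient tends to -8/4 = -2.

-2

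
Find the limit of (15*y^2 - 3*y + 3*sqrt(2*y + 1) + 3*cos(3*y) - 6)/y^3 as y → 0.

Substitution gives 0/0; apply L'Hôpital's rule 3 times.
After differentiating numerator and denominator 3 times the quotient is (81*sin(3*y) + 9/(2*y + 1)^(5/2))/(6); at y = 0 this is 3/2.

3/2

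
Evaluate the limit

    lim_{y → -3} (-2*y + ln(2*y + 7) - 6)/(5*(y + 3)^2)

-2/5

Direct substitution gives 0/0.
Apply L'Hôpital: lim (-2 + 2/(2*y + 7))/(10*y + 30), still 0/0.
After 2 applications of L'Hôpital's rule the quotient is (-4/(2*y + 7)^2)/(10); substituting y = -3 gives -2/5.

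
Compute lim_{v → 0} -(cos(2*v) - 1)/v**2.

Direct substitution gives 0/0.
Apply L'Hôpital: lim (-2*sin(2*v))/(-2*v), still 0/0.
After 2 applications of L'Hôpital's rule the quotient is (-4*cos(2*v))/(-2); substituting v = 0 gives 2.

2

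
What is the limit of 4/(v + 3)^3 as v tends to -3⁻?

As v → -3⁻, (v + 3) → 0⁻, so (v + 3)^3 → 0⁻ and 4/(v + 3)^3 → -∞.

-∞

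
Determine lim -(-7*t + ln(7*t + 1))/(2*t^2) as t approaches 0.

49/4

Direct substitution gives 0/0.
Apply L'Hôpital: lim (-7 + 7/(7*t + 1))/(-4*t), still 0/0.
After 2 applications of L'Hôpital's rule the quotient is (-49/(7*t + 1)^2)/(-4); substituting t = 0 gives 49/4.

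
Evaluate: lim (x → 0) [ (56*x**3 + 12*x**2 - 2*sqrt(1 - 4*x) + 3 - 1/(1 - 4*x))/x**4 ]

Substitution gives 0/0 (the numerator vanishes to order 4).
Expand each term to order x^4: the coefficient of x^4 in -2·√(1 - 4x) is 20 and in −1/(1 - 4x) is -256.
Lower-order terms cancel with the polynomial part, so the numerator is (-236)·x^4 + o(x^4), and the limit is (-236)/(1) = -236.

-236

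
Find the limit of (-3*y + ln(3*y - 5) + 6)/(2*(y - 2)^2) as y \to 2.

-9/4

Direct substitution gives 0/0.
Apply L'Hôpital: lim (-3 + 3/(3*y - 5))/(4*y - 8), still 0/0.
After 2 applications of L'Hôpital's rule the quotient is (-9/(3*y - 5)^2)/(4); substituting y = 2 gives -9/4.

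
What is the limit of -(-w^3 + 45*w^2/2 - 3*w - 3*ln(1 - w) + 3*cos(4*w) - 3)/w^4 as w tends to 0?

Substitution gives 0/0 (the numerator vanishes to order 4).
Expand each term to order w^4: the coefficient of w^4 in -3·ln(1 - w) is 3/4 and in 3·cos(4w) is 32.
Lower-order terms cancel with the polynomial part, so the numerator is (131/4)·w^4 + o(w^4), and the limit is (131/4)/(-1) = -131/4.

-131/4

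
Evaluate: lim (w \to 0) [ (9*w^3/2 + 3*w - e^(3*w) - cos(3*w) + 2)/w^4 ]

-27/4

Substitution gives 0/0 (the numerator vanishes to order 4).
Expand each term to order w^4: the coefficient of w^4 in −cos(3w) is -27/8 and in −e^(3w) is -27/8.
Lower-order terms cancel with the polynomial part, so the numerator is (-27/4)·w^4 + o(w^4), and the limit is (-27/4)/(1) = -27/4.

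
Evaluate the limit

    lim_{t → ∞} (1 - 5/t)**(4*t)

Write it as [(1 - 5/t)^t]^(4) · (1 - 5/t)^(0). The bracketed term tends to e^(-5) and the second factor to 1, so the limit is e^(-20).

e^(-20)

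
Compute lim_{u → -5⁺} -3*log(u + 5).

As u → -5⁺, u + 5 → 0⁺ and ln(u + 5) → −∞.
Multiplying by -3 gives ∞.

∞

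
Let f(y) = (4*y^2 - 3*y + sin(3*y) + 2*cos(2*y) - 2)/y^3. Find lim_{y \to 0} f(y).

Substitution gives 0/0; apply L'Hôpital's rule 3 times.
After differentiating numerator and denominator 3 times the quotient is (16*sin(2*y) - 27*cos(3*y))/(6); at y = 0 this is -9/2.

-9/2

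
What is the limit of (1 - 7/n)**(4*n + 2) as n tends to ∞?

e^(-28)

Write it as [(1 - 7/n)^n]^(4) · (1 - 7/n)^(2). The bracketed term tends to e^(-7) and the second factor to 1, so the limit is e^(-28).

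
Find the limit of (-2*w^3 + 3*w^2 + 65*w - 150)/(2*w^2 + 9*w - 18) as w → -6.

At w = -6 both the top and bottom vanish — a removable singularity. Factoring out (w + 6) from each leaves (-2*w^2 + 15*w - 25)/(2*w - 3), which at w = -6 equals 187/15.

187/15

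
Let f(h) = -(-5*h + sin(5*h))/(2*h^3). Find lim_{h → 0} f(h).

125/12

Direct substitution gives 0/0.
Apply L'Hôpital: lim (5*cos(5*h) - 5)/(-6*h^2), still 0/0.
Apply L'Hôpital: lim (-25*sin(5*h))/(-12*h), still 0/0.
After 3 applications of L'Hôpital's rule the quotient is (-125*cos(5*h))/(-12); substituting h = 0 gives 125/12.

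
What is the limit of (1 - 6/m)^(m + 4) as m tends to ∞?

e^(-6)

Let L be the limit and take ln: ln L = lim (m + 4)·ln(1 - 6/m) = lim (m + 4)·(-6/m + O(1/m²)) = -6.
Hence L = e^(-6).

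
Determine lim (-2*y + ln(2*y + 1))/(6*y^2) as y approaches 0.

-1/3

Direct substitution gives 0/0.
Apply L'Hôpital: lim (-2 + 2/(2*y + 1))/(12*y), still 0/0.
After 2 applications of L'Hôpital's rule the quotient is (-4/(2*y + 1)^2)/(12); substituting y = 0 gives -1/3.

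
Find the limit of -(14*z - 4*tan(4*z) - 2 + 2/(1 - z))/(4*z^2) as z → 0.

Substitution gives 0/0 (the numerator vanishes to order 2).
Expand each term to order z^2: the coefficient of z^2 in -4·tan(4z) is 0 and in 2·1/(1 - z) is 2.
Lower-order terms cancel with the polynomial part, so the numerator is (2)·z^2 + o(z^2), and the limit is (2)/(-4) = -1/2.

-1/2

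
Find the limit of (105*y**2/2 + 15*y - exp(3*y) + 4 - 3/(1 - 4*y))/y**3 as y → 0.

-393/2

Substitution gives 0/0 (the numerator vanishes to order 3).
Expand each term to order y^3: the coefficient of y^3 in -3·1/(1 - 4y) is -192 and in −e^(3y) is -9/2.
Lower-order terms cancel with the polynomial part, so the numerator is (-393/2)·y^3 + o(y^3), and the limit is (-393/2)/(1) = -393/2.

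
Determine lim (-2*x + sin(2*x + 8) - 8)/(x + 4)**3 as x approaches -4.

-4/3

Direct substitution gives 0/0.
Apply L'Hôpital: lim (2*cos(2*x + 8) - 2)/(3*(x + 4)^2), still 0/0.
Apply L'Hôpital: lim (-4*sin(2*x + 8))/(6*x + 24), still 0/0.
After 3 applications of L'Hôpital's rule the quotient is (-8*cos(2*x + 8))/(6); substituting x = -4 gives -4/3.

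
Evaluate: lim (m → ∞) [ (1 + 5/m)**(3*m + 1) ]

e^(15)

Write it as [(1 + 5/m)^m]^(3) · (1 + 5/m)^(1). The bracketed term tends to e^(5) and the second factor to 1, so the limit is e^(15).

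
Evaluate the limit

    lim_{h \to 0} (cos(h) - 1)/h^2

-1/2

Direct substitution gives 0/0.
Apply L'Hôpital: lim (-sin(h))/(2*h), still 0/0.
After 2 applications of L'Hôpital's rule the quotient is (-cos(h))/(2); substituting h = 0 gives -1/2.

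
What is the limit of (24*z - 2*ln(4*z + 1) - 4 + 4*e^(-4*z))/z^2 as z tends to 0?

48

Substitution gives 0/0 (the numerator vanishes to order 2).
Expand each term to order z^2: the coefficient of z^2 in 4·e^(-4z) is 32 and in -2·ln(1 + 4z) is 16.
Lower-order terms cancel with the polynomial part, so the numerator is (48)·z^2 + o(z^2), and the limit is (48)/(1) = 48.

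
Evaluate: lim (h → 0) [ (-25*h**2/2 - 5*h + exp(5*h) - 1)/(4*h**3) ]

125/24

Direct substitution gives 0/0.
Apply L'Hôpital: lim (-25*h + 5*e^(5*h) - 5)/(12*h^2), still 0/0.
Apply L'Hôpital: lim (25*e^(5*h) - 25)/(24*h), still 0/0.
After 3 applications of L'Hôpital's rule the quotient is (125*e^(5*h))/(24); substituting h = 0 gives 125/24.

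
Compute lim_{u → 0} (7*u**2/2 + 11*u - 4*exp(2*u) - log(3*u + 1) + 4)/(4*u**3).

Substitution gives 0/0 (the numerator vanishes to order 3).
Expand each term to order u^3: the coefficient of u^3 in -4·e^(2u) is -16/3 and in −ln(1 + 3u) is -9.
Lower-order terms cancel with the polynomial part, so the numerator is (-43/3)·u^3 + o(u^3), and the limit is (-43/3)/(4) = -43/12.

-43/12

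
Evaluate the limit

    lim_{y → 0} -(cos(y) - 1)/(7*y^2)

Direct substitution gives 0/0.
Apply L'Hôpital: lim (-sin(y))/(-14*y), still 0/0.
After 2 applications of L'Hôpital's rule the quotient is (-cos(y))/(-14); substituting y = 0 gives 1/14.

1/14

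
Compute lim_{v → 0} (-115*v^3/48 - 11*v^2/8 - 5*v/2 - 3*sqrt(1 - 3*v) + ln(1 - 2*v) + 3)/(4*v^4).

703/512

Substitution gives 0/0 (the numerator vanishes to order 4).
Expand each term to order v^4: the coefficient of v^4 in ln(1 - 2v) is -4 and in -3·√(1 - 3v) is 1215/128.
Lower-order terms cancel with the polynomial part, so the numerator is (703/128)·v^4 + o(v^4), and the limit is (703/128)/(4) = 703/512.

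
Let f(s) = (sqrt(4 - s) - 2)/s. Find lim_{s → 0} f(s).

A 0/0 form; rationalise with √(4 - s) + √4. This collapses the numerator to -s, leaving -1/(√(4 - s) + √4) → -1/(2√4) = -1/4.

-1/4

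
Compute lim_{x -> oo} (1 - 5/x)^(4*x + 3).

Let L be the limit and take ln: ln L = lim (4x + 3)·ln(1 - 5/x) = lim (4x + 3)·(-5/x + O(1/x²)) = -20.
Hence L = e^(-20).

e^(-20)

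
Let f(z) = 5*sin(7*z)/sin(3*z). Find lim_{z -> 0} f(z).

35/3

Substitution gives 0/0.
Divide numerator and denominator by z: sin(7z)/z → 7 and sin(3z)/z → 3, so the limit is 5·7/3 = 35/3.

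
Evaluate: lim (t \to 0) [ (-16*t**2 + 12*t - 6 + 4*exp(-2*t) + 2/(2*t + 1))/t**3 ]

Substitution gives 0/0 (the numerator vanishes to order 3).
Expand each term to order t^3: the coefficient of t^3 in 2·1/(1 + 2t) is -16 and in 4·e^(-2t) is -16/3.
Lower-order terms cancel with the polynomial part, so the numerator is (-64/3)·t^3 + o(t^3), and the limit is (-64/3)/(1) = -64/3.

-64/3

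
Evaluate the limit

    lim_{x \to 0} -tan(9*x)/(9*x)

Substitution gives 0/0.
Since tan(u)/u → 1 as u → 0, tan(9x)/(9x) → 1 and the limit is 9/(-9) = -1.

-1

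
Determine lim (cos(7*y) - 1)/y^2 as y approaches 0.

-49/2

Direct substitution gives 0/0.
Apply L'Hôpital: lim (-7*sin(7*y))/(2*y), still 0/0.
After 2 applications of L'Hôpital's rule the quotient is (-49*cos(7*y))/(2); substituting y = 0 gives -49/2.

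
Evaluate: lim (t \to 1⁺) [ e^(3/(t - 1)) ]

∞

As t → 1⁺, 3/(t - 1) → +∞, so e^(3/(t - 1)) → ∞.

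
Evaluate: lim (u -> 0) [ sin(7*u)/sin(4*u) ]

Substitution gives 0/0.
Divide numerator and denominator by u: sin(7u)/u → 7 and sin(4u)/u → 4, so the limit is 1·7/4 = 7/4.

7/4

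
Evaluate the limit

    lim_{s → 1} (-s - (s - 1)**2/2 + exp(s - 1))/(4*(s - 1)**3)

Direct substitution gives 0/0.
Apply L'Hôpital: lim (-s + e^(s - 1))/(12*(s - 1)^2), still 0/0.
Apply L'Hôpital: lim (e^(s - 1) - 1)/(24*s - 24), still 0/0.
After 3 applications of L'Hôpital's rule the quotient is (e^(s - 1))/(24); substituting s = 1 gives 1/24.

1/24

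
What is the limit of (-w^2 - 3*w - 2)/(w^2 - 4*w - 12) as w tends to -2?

-1/8

At w = -2 both the top and bottom vanish — a removable singularity. Factoring out (w + 2) from each leaves (-w - 1)/(w - 6), which at w = -2 equals -1/8.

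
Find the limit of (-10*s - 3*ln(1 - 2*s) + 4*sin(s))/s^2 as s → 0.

Substitution gives 0/0; apply L'Hôpital's rule 2 times.
After differentiating numerator and denominator 2 times the quotient is (-4*sin(s) + 12/(2*s - 1)^2)/(2); at s = 0 this is 6.

6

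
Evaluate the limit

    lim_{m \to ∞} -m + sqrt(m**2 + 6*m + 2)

3

An ∞ − ∞ form. Rationalising with the conjugate, the difference becomes (6m + 2) / (√(m^2 + 6*m + 2) + m).
For large m the denominator behaves like 2·m, so the quotient tends to 6/2 = 3.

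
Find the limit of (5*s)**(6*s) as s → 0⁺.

Base → 0⁺ and exponent → 0⁺: a 0^0 form.
Take logs: 6s·ln(5s). This is 0·(−∞); rewriting as ln(5s)/(1/(6s)) and applying L'Hôpital gives 0.
Hence the limit is e^0 = 1.

1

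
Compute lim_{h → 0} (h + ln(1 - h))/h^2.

-1/2

Direct substitution gives 0/0.
Apply L'Hôpital: lim (1 - 1/(1 - h))/(2*h), still 0/0.
After 2 applications of L'Hôpital's rule the quotient is (-1/(1 - h)^2)/(2); substituting h = 0 gives -1/2.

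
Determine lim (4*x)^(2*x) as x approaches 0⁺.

1

Base → 0⁺ and exponent → 0⁺: a 0^0 form.
Take logs: 2x·ln(4x). This is 0·(−∞); rewriting as ln(4x)/(1/(2x)) and applying L'Hôpital gives 0.
Hence the limit is e^0 = 1.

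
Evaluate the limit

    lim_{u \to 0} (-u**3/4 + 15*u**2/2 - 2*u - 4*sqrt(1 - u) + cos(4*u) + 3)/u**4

1039/96

Substitution gives 0/0; apply L'Hôpital's rule 4 times.
After differentiating numerator and denominator 4 times the quotient is (256*cos(4*u) + 15/(4*(1 - u)^(7/2)))/(24); at u = 0 this is 1039/96.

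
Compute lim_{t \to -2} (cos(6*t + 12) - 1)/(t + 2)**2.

Direct substitution gives 0/0.
Apply L'Hôpital: lim (-6*sin(6*t + 12))/(2*t + 4), still 0/0.
After 2 applications of L'Hôpital's rule the quotient is (-36*cos(6*t + 12))/(2); substituting t = -2 gives -18.

-18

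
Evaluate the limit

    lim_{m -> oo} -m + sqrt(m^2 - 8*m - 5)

-4

An ∞ − ∞ form. Rationalising with the conjugate, the difference becomes (-8m - 5) / (√(m^2 - 8*m - 5) + m).
For large m the denominator behaves like 2·m, so the quotient tends to -8/2 = -4.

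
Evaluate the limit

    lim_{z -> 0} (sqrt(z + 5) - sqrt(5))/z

√(5)/10

A 0/0 form; rationalise with √(5 + z) + √5. This collapses the numerator to z, leaving 1/(√(5 + z) + √5) → 1/(2√5) = √(5)/10.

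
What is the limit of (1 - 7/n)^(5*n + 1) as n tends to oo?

e^(-35)

Let L be the limit and take ln: ln L = lim (5n + 1)·ln(1 - 7/n) = lim (5n + 1)·(-7/n + O(1/n²)) = -35.
Hence L = e^(-35).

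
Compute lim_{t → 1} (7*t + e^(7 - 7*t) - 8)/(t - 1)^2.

49/2

Direct substitution gives 0/0.
Apply L'Hôpital: lim (7 - 7*e^(7 - 7*t))/(2*t - 2), still 0/0.
After 2 applications of L'Hôpital's rule the quotient is (49*e^(7 - 7*t))/(2); substituting t = 1 gives 49/2.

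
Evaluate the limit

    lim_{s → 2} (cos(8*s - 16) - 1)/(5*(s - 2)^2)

-32/5

Direct substitution gives 0/0.
Apply L'Hôpital: lim (-8*sin(8*s - 16))/(10*s - 20), still 0/0.
After 2 applications of L'Hôpital's rule the quotient is (-64*cos(8*s - 16))/(10); substituting s = 2 gives -32/5.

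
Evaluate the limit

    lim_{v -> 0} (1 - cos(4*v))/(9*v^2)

Substitution gives 0/0.
Use (1 − cos u)/u² → 1/2 with u = 4v: the limit is 4²/(2·9) = 8/9.

8/9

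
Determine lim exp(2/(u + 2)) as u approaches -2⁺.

∞

As u → -2⁺, 2/(u + 2) → +∞, so e^(2/(u + 2)) → ∞.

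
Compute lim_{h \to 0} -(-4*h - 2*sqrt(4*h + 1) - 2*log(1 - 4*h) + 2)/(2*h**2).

Substitution gives 0/0; apply L'Hôpital's rule 2 times.
After differentiating numerator and denominator 2 times the quotient is (8/(4*h + 1)^(3/2) + 32/(4*h - 1)^2)/(-4); at h = 0 this is -10.

-10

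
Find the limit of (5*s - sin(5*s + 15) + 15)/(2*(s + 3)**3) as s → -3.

Direct substitution gives 0/0.
Apply L'Hôpital: lim (5 - 5*cos(5*s + 15))/(6*(s + 3)^2), still 0/0.
Apply L'Hôpital: lim (25*sin(5*s + 15))/(12*s + 36), still 0/0.
After 3 applications of L'Hôpital's rule the quotient is (125*cos(5*s + 15))/(12); substituting s = -3 gives 125/12.

125/12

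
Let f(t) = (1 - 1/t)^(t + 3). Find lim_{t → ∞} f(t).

The base → 1 and the exponent → ∞: a 1^∞ form.
Take logarithms: (t + 3)·ln(1 - 1/t). Since ln(1+u) ~ u for small u, this behaves like (t)·(-1/t) → -1.
So the limit is e^(-1).

e^(-1)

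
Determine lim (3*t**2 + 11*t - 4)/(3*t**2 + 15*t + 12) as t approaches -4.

At t = -4 both the top and bottom vanish — a removable singularity. Factoring out (t + 4) from each leaves (3*t - 1)/(3*t + 3), which at t = -4 equals 13/9.

13/9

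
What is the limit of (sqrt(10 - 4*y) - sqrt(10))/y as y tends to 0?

A 0/0 form; rationalise with √(10 - 4y) + √10. This collapses the numerator to -4y, leaving -4/(√(10 - 4y) + √10) → -4/(2√10) = -√(10)/5.

-√(10)/5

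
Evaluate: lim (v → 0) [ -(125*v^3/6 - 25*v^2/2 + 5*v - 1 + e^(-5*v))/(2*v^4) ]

Direct substitution gives 0/0.
Apply L'Hôpital: lim (125*v^2/2 - 25*v + 5 - 5*e^(-5*v))/(-8*v^3), still 0/0.
Apply L'Hôpital: lim (125*v - 25 + 25*e^(-5*v))/(-24*v^2), still 0/0.
Apply L'Hôpital: lim (125 - 125*e^(-5*v))/(-48*v), still 0/0.
After 4 applications of L'Hôpital's rule the quotient is (625*e^(-5*v))/(-48); substituting v = 0 gives -625/48.

-625/48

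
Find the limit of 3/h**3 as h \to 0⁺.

As h → 0⁺, (h) → 0⁺, so (h)^3 → 0⁺ and 3/(h)^3 → ∞.

∞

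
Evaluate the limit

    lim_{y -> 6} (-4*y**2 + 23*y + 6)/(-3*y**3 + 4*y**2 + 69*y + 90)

Since y = 6 makes numerator and denominator zero, (y - 6) divides both.
Cancelling it gives (-4*y - 1)/(-3*y^2 - 14*y - 15); now plug in y = 6 to get 25/207.

25/207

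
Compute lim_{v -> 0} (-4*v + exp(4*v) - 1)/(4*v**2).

Direct substitution gives 0/0.
Apply L'Hôpital: lim (4*e^(4*v) - 4)/(8*v), still 0/0.
After 2 applications of L'Hôpital's rule the quotient is (16*e^(4*v))/(8); substituting v = 0 gives 2.

2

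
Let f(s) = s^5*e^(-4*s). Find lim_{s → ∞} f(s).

Write as s^5/e^{4s}, an ∞/∞ form.
Exponential growth dominates any polynomial, so repeated L'Hôpital (or the standard result) gives 0.

0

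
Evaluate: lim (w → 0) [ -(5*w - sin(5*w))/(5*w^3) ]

Direct substitution gives 0/0.
Apply L'Hôpital: lim (5 - 5*cos(5*w))/(-15*w^2), still 0/0.
Apply L'Hôpital: lim (25*sin(5*w))/(-30*w), still 0/0.
After 3 applications of L'Hôpital's rule the quotient is (125*cos(5*w))/(-30); substituting w = 0 gives -25/6.

-25/6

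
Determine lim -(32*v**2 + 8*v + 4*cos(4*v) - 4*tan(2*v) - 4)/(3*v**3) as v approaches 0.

32/9

Substitution gives 0/0; apply L'Hôpital's rule 3 times.
After differentiating numerator and denominator 3 times the quotient is (256*sin(4*v) - 192*tan(2*v)^4 - 256*tan(2*v)^2 - 64)/(-18); at v = 0 this is 32/9.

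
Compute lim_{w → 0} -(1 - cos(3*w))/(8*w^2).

Substitution gives 0/0.
Use (1 − cos u)/u² → 1/2 with u = 3w: the limit is 3²/(2·(-8)) = -9/16.

-9/16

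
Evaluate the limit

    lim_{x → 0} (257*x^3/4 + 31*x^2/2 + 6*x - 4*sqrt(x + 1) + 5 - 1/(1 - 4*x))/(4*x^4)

Substitution gives 0/0 (the numerator vanishes to order 4).
Expand each term to order x^4: the coefficient of x^4 in −1/(1 - 4x) is -256 and in -4·√(1 + x) is 5/32.
Lower-order terms cancel with the polynomial part, so the numerator is (-8187/32)·x^4 + o(x^4), and the limit is (-8187/32)/(4) = -8187/128.

-8187/128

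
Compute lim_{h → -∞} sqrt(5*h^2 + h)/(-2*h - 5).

√(5)/2

For large |h|, √(5*h^2 + h) ≈ √5·|h| and the denominator ≈ -2h.
Since h → −∞, |h| = −h, giving −√5/(-2) = √(5)/2.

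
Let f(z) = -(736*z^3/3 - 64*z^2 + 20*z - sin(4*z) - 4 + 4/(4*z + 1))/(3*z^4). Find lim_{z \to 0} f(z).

-1024/3

Substitution gives 0/0 (the numerator vanishes to order 4).
Expand each term to order z^4: the coefficient of z^4 in −sin(4z) is 0 and in 4·1/(1 + 4z) is 1024.
Lower-order terms cancel with the polynomial part, so the numerator is (1024)·z^4 + o(z^4), and the limit is (1024)/(-3) = -1024/3.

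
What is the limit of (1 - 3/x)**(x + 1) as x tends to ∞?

Let L be the limit and take ln: ln L = lim (x + 1)·ln(1 - 3/x) = lim (x + 1)·(-3/x + O(1/x²)) = -3.
Hence L = e^(-3).

e^(-3)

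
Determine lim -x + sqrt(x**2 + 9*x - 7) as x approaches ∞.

9/2

This has the form ∞ − ∞. Multiply and divide by the conjugate √(x^2 + 9*x - 7) + x.
That gives (9x - 7) / (√(x^2 + 9*x - 7) + x).
Divide numerator and denominator by x: the limit is 9/(2·1) = 9/2.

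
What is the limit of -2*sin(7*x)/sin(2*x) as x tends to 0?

-7

Substitution gives 0/0.
Divide numerator and denominator by x: sin(7x)/x → 7 and sin(2x)/x → 2, so the limit is -2·7/2 = -7.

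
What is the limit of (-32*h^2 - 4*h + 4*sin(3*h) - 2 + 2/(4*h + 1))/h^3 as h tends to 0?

Substitution gives 0/0; apply L'Hôpital's rule 3 times.
After differentiating numerator and denominator 3 times the quotient is (-108*cos(3*h) - 768/(4*h + 1)^4)/(6); at h = 0 this is -146.

-146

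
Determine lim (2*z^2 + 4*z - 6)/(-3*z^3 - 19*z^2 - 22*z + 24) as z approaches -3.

-8/11

Since z = -3 makes numerator and denominator zero, (z + 3) divides both.
Cancelling it gives (2*z - 2)/(-3*z^2 - 10*z + 8); now plug in z = -3 to get -8/11.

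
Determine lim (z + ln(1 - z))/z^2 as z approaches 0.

Direct substitution gives 0/0.
Apply L'Hôpital: lim (1 - 1/(1 - z))/(2*z), still 0/0.
After 2 applications of L'Hôpital's rule the quotient is (-1/(1 - z)^2)/(2); substituting z = 0 gives -1/2.

-1/2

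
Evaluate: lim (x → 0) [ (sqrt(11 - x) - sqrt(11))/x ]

Substitution gives 0/0. Multiply numerator and denominator by the conjugate √(11 - x) + √11.
The numerator becomes (11 - x) − 11 = -x, so the expression simplifies to -1/(√(11 - x) + √11).
Letting x → 0 gives -1/(2√11) = -√(11)/22.

-√(11)/22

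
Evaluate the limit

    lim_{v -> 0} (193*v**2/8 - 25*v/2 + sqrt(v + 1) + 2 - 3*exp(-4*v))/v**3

513/16

Substitution gives 0/0; apply L'Hôpital's rule 3 times.
After differentiating numerator and denominator 3 times the quotient is (192*e^(-4*v) + 3/(8*(v + 1)^(5/2)))/(6); at v = 0 this is 513/16.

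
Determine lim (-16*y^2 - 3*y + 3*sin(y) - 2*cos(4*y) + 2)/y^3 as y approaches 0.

Substitution gives 0/0 (the numerator vanishes to order 3).
Expand each term to order y^3: the coefficient of y^3 in -2·cos(4y) is 0 and in 3·sin(y) is -1/2.
Lower-order terms cancel with the polynomial part, so the numerator is (-1/2)·y^3 + o(y^3), and the limit is (-1/2)/(1) = -1/2.

-1/2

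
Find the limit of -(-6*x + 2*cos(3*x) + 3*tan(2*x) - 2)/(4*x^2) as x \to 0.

9/4

Substitution gives 0/0; apply L'Hôpital's rule 2 times.
After differentiating numerator and denominator 2 times the quotient is (24*sin(2*x)/cos(2*x)^3 - 18*cos(3*x))/(-8); at x = 0 this is 9/4.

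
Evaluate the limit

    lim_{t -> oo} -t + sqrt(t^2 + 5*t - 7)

This has the form ∞ − ∞. Multiply and divide by the conjugate √(t^2 + 5*t - 7) + t.
That gives (5t - 7) / (√(t^2 + 5*t - 7) + t).
Divide numerator and denominator by t: the limit is 5/(2·1) = 5/2.

5/2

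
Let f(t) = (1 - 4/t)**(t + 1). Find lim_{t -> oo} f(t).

e^(-4)

Let L be the limit and take ln: ln L = lim (t + 1)·ln(1 - 4/t) = lim (t + 1)·(-4/t + O(1/t²)) = -4.
Hence L = e^(-4).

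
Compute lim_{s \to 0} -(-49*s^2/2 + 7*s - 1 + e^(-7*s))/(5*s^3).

Direct substitution gives 0/0.
Apply L'Hôpital: lim (-49*s + 7 - 7*e^(-7*s))/(-15*s^2), still 0/0.
Apply L'Hôpital: lim (-49 + 49*e^(-7*s))/(-30*s), still 0/0.
After 3 applications of L'Hôpital's rule the quotient is (-343*e^(-7*s))/(-30); substituting s = 0 gives 343/30.

343/30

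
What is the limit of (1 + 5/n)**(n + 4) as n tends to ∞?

Write it as [(1 + 5/n)^n]^(1) · (1 + 5/n)^(4). The bracketed term tends to e^(5) and the second factor to 1, so the limit is e^(5).

e^(5)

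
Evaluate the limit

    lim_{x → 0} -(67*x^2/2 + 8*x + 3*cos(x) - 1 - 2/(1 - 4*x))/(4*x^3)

32

Substitution gives 0/0 (the numerator vanishes to order 3).
Expand each term to order x^3: the coefficient of x^3 in 3·cos(x) is 0 and in -2·1/(1 - 4x) is -128.
Lower-order terms cancel with the polynomial part, so the numerator is (-128)·x^3 + o(x^3), and the limit is (-128)/(-4) = 32.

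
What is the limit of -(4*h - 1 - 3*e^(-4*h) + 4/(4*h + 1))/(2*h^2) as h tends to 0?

Substitution gives 0/0; apply L'Hôpital's rule 2 times.
After differentiating numerator and denominator 2 times the quotient is (-48*e^(-4*h) + 128/(4*h + 1)^3)/(-4); at h = 0 this is -20.

-20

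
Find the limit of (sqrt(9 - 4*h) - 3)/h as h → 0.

Substitution gives 0/0. Multiply numerator and denominator by the conjugate √(9 - 4h) + √9.
The numerator becomes (9 - 4h) − 9 = -4h, so the expression simplifies to -4/(√(9 - 4h) + √9).
Letting h → 0 gives -4/(2√9) = -2/3.

-2/3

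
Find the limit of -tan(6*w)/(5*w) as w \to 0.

Substitution gives 0/0.
Since tan(u)/u → 1 as u → 0, tan(6w)/(6w) → 1 and the limit is 6/(-5) = -6/5.

-6/5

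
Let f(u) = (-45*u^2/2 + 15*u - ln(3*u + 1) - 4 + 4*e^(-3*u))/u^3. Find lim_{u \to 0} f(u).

-27

Substitution gives 0/0 (the numerator vanishes to order 3).
Expand each term to order u^3: the coefficient of u^3 in −ln(1 + 3u) is -9 and in 4·e^(-3u) is -18.
Lower-order terms cancel with the polynomial part, so the numerator is (-27)·u^3 + o(u^3), and the limit is (-27)/(1) = -27.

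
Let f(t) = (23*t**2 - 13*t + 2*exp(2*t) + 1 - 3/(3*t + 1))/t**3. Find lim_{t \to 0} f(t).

Substitution gives 0/0 (the numerator vanishes to order 3).
Expand each term to order t^3: the coefficient of t^3 in 2·e^(2t) is 8/3 and in -3·1/(1 + 3t) is 81.
Lower-order terms cancel with the polynomial part, so the numerator is (251/3)·t^3 + o(t^3), and the limit is (251/3)/(1) = 251/3.

251/3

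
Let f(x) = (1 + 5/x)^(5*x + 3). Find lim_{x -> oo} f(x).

The base → 1 and the exponent → ∞: a 1^∞ form.
Take logarithms: (5x + 3)·ln(1 + 5/x). Since ln(1+u) ~ u for small u, this behaves like (5x)·(5/x) → 25.
So the limit is e^(25).

e^(25)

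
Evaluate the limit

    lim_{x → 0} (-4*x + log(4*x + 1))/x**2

-8

Direct substitution gives 0/0.
Apply L'Hôpital: lim (-4 + 4/(4*x + 1))/(2*x), still 0/0.
After 2 applications of L'Hôpital's rule the quotient is (-16/(4*x + 1)^2)/(2); substituting x = 0 gives -8.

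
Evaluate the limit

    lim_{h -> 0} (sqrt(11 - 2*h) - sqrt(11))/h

Substitution gives 0/0. Multiply numerator and denominator by the conjugate √(11 - 2h) + √11.
The numerator becomes (11 - 2h) − 11 = -2h, so the expression simplifies to -2/(√(11 - 2h) + √11).
Letting h → 0 gives -2/(2√11) = -√(11)/11.

-√(11)/11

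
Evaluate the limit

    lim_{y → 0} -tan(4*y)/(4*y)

-1

Substitution gives 0/0.
Since tan(u)/u → 1 as u → 0, tan(4y)/(4y) → 1 and the limit is 4/(-4) = -1.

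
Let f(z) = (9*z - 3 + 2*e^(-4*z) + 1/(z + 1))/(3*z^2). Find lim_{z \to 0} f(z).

Substitution gives 0/0; apply L'Hôpital's rule 2 times.
After differentiating numerator and denominator 2 times the quotient is (32*e^(-4*z) + 2/(z + 1)^3)/(6); at z = 0 this is 17/3.

17/3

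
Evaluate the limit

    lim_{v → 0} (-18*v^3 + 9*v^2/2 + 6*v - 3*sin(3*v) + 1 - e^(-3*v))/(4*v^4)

Substitution gives 0/0; apply L'Hôpital's rule 4 times.
After differentiating numerator and denominator 4 times the quotient is (-243*sin(3*v) - 81*e^(-3*v))/(96); at v = 0 this is -27/32.

-27/32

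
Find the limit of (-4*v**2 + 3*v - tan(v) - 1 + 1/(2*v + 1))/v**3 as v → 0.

-25/3

Substitution gives 0/0; apply L'Hôpital's rule 3 times.
After differentiating numerator and denominator 3 times the quotient is (4/cos(v)^2 - 6/cos(v)^4 - 48/(2*v + 1)^4)/(6); at v = 0 this is -25/3.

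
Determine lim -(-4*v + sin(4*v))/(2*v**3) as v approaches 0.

16/3

Direct substitution gives 0/0.
Apply L'Hôpital: lim (4*cos(4*v) - 4)/(-6*v^2), still 0/0.
Apply L'Hôpital: lim (-16*sin(4*v))/(-12*v), still 0/0.
After 3 applications of L'Hôpital's rule the quotient is (-64*cos(4*v))/(-12); substituting v = 0 gives 16/3.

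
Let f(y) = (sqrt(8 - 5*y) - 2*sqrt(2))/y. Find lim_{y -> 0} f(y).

-5*√(2)/8

Substitution gives 0/0. Multiply numerator and denominator by the conjugate √(8 - 5y) + √8.
The numerator becomes (8 - 5y) − 8 = -5y, so the expression simplifies to -5/(√(8 - 5y) + √8).
Letting y → 0 gives -5/(2√8) = -5*√(2)/8.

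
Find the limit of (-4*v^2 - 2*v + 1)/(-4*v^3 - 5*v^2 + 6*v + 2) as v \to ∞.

The denominator has degree 3 and the numerator degree 2. Dividing numerator and denominator by v^3 sends every term to 0 except the leading denominator term, so the limit is 0.

0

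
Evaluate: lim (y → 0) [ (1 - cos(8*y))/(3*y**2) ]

32/3

Substitution gives 0/0.
Use (1 − cos u)/u² → 1/2 with u = 8y: the limit is 8²/(2·3) = 32/3.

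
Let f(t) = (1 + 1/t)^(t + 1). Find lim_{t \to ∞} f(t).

e

The base → 1 and the exponent → ∞: a 1^∞ form.
Take logarithms: (t + 1)·ln(1 + 1/t). Since ln(1+u) ~ u for small u, this behaves like (t)·(1/t) → 1.
So the limit is e^(1).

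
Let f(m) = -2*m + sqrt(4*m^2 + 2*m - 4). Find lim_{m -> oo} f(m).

This has the form ∞ − ∞. Multiply and divide by the conjugate √(4*m^2 + 2*m - 4) + 2m.
That gives (2m - 4) / (√(4*m^2 + 2*m - 4) + 2m).
Divide numerator and denominator by m: the limit is 2/(2·2) = 1/2.

1/2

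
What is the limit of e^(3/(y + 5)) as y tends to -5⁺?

As y → -5⁺, 3/(y + 5) → +∞, so e^(3/(y + 5)) → ∞.

∞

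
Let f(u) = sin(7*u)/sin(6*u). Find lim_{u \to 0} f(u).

Substitution gives 0/0.
Divide numerator and denominator by u: sin(7u)/u → 7 and sin(6u)/u → 6, so the limit is 1·7/6 = 7/6.

7/6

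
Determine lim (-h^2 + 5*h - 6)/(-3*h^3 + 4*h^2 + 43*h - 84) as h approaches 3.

At h = 3 both the top and bottom vanish — a removable singularity. Factoring out (h - 3) from each leaves (2 - h)/(-3*h^2 - 5*h + 28), which at h = 3 equals 1/14.

1/14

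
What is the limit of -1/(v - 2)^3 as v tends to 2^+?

-∞

As v → 2⁺, (v - 2) → 0⁺, so (v - 2)^3 → 0⁺ and -1/(v - 2)^3 → -∞.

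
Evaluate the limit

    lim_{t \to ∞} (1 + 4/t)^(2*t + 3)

The base → 1 and the exponent → ∞: a 1^∞ form.
Take logarithms: (2t + 3)·ln(1 + 4/t). Since ln(1+u) ~ u for small u, this behaves like (2t)·(4/t) → 8.
So the limit is e^(8).

e^(8)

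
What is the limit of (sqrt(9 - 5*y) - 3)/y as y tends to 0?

Substitution gives 0/0. Multiply numerator and denominator by the conjugate √(9 - 5y) + √9.
The numerator becomes (9 - 5y) − 9 = -5y, so the expression simplifies to -5/(√(9 - 5y) + √9).
Letting y → 0 gives -5/(2√9) = -5/6.

-5/6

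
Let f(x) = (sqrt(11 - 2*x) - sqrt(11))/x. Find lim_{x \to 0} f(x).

-√(11)/11

Substitution gives 0/0. Multiply numerator and denominator by the conjugate √(11 - 2x) + √11.
The numerator becomes (11 - 2x) − 11 = -2x, so the expression simplifies to -2/(√(11 - 2x) + √11).
Letting x → 0 gives -2/(2√11) = -√(11)/11.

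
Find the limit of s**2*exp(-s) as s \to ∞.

0

Write as s^2/e^{1s}, an ∞/∞ form.
Exponential growth dominates any polynomial, so repeated L'Hôpital (or the standard result) gives 0.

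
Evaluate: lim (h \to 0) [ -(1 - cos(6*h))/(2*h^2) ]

Substitution gives 0/0.
Use (1 − cos u)/u² → 1/2 with u = 6h: the limit is 6²/(2·(-2)) = -9.

-9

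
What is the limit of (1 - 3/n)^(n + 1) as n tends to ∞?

e^(-3)

Let L be the limit and take ln: ln L = lim (n + 1)·ln(1 - 3/n) = lim (n + 1)·(-3/n + O(1/n²)) = -3.
Hence L = e^(-3).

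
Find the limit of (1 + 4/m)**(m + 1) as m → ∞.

e^(4)

Write it as [(1 + 4/m)^m]^(1) · (1 + 4/m)^(1). The bracketed term tends to e^(4) and the second factor to 1, so the limit is e^(4).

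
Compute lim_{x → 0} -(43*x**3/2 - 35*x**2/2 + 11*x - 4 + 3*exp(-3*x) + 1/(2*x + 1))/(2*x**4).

-209/16

Substitution gives 0/0 (the numerator vanishes to order 4).
Expand each term to order x^4: the coefficient of x^4 in 3·e^(-3x) is 81/8 and in 1/(1 + 2x) is 16.
Lower-order terms cancel with the polynomial part, so the numerator is (209/8)·x^4 + o(x^4), and the limit is (209/8)/(-2) = -209/16.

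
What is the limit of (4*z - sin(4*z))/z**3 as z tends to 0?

32/3

Direct substitution gives 0/0.
Apply L'Hôpital: lim (4 - 4*cos(4*z))/(3*z^2), still 0/0.
Apply L'Hôpital: lim (16*sin(4*z))/(6*z), still 0/0.
After 3 applications of L'Hôpital's rule the quotient is (64*cos(4*z))/(6); substituting z = 0 gives 32/3.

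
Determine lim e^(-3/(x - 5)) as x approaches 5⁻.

∞

As x → 5⁻, -3/(x - 5) → +∞, so e^(-3/(x - 5)) → ∞.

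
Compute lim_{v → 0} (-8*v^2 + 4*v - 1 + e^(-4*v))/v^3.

Direct substitution gives 0/0.
Apply L'Hôpital: lim (-16*v + 4 - 4*e^(-4*v))/(3*v^2), still 0/0.
Apply L'Hôpital: lim (-16 + 16*e^(-4*v))/(6*v), still 0/0.
After 3 applications of L'Hôpital's rule the quotient is (-64*e^(-4*v))/(6); substituting v = 0 gives -32/3.

-32/3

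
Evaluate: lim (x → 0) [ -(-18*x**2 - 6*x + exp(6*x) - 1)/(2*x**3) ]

-18

Direct substitution gives 0/0.
Apply L'Hôpital: lim (-36*x + 6*e^(6*x) - 6)/(-6*x^2), still 0/0.
Apply L'Hôpital: lim (36*e^(6*x) - 36)/(-12*x), still 0/0.
After 3 applications of L'Hôpital's rule the quotient is (216*e^(6*x))/(-12); substituting x = 0 gives -18.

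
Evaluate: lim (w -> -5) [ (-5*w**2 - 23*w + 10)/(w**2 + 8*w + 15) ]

-27/2

At w = -5 both the top and bottom vanish — a removable singularity. Factoring out (w + 5) from each leaves (2 - 5*w)/(w + 3), which at w = -5 equals -27/2.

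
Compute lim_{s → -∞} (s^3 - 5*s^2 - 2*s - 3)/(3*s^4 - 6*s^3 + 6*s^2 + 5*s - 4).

The denominator has degree 4 and the numerator degree 3. Dividing numerator and denominator by s^4 sends every term to 0 except the leading denominator term, so the limit is 0.

0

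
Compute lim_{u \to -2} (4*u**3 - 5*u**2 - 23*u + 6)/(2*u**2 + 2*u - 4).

Direct substitution gives 0/0, so factor. Both numerator and denominator have (u + 2) as a factor.
After cancelling, the expression reduces to (4*u^2 - 13*u + 3)/(2*u - 2).
Substituting u = -2 gives -15/2.

-15/2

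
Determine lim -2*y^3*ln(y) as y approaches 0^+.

This is a 0·(−∞) form. Rewrite as -2·ln(y) / y^(−3) and apply L'Hôpital:
the derivative quotient is -2·(1/y) / (−3·y^(−4)) = (2/3)·y^3 → 0.

0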